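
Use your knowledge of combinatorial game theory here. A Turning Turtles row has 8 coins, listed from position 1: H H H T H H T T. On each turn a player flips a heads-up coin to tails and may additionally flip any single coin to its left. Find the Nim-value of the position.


Coins: H H H T H H T T
Key fact: a single head at position k behaves exactly like a Nim heap of size k (turning it to T and optionally flipping a coin at j < k corresponds to moving the heap from k to j, or to 0), and heads combine as a disjunctive sum (two heads at the same place would cancel, matching j XOR j = 0). So the Nim-value is the XOR of the 1-indexed positions of the heads.
Face-up positions (1-indexed): [1, 2, 3, 5, 6]
XOR 0 with 1: 0 XOR 1 = 1
XOR 1 with 2: 1 XOR 2 = 3
XOR 3 with 3: 3 XOR 3 = 0
XOR 0 with 5: 0 XOR 5 = 5
XOR 5 with 6: 5 XOR 6 = 3
Nim-value = 3

3


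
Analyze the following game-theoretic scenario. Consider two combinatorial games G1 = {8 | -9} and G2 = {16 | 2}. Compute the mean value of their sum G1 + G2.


G1 = {8 | -9}, G2 = {16 | 2}
Each is a switch {a | b} with numbers a > b; its mean value is (a + b)/2, and mean value is additive over game sums: m(G1 + G2) = m(G1) + m(G2).
Mean of G1 = (8 + (-9))/2 = -1/2 = -1/2
Mean of G2 = (16 + (2))/2 = 18/2 = 9
Mean of G1 + G2 = -1/2 + 9 = 17/2

17/2


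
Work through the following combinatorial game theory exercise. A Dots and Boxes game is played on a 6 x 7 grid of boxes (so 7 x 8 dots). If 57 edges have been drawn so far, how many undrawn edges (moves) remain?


Grid: 6 x 7 boxes, i.e. 7 rows and 8 columns of dots.
Horizontal edges: (rows + 1) * cols = 7 * 7 = 49
Vertical edges: rows * (cols + 1) = 6 * 8 = 48
Total edges: 49 + 48 = 97
Edges drawn: 57
Remaining: 97 - 57 = 40

40


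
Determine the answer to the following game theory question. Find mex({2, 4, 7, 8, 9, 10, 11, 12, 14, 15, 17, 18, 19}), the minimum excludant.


Set = {2, 4, 7, 8, 9, 10, 11, 12, 14, 15, 17, 18, 19}
0 is NOT in the set. This is the mex.
mex = 0

0


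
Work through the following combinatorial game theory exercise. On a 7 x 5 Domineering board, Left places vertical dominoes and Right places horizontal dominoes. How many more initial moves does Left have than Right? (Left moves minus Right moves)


Board is 7 x 5 (rows x cols).
Left (vertical) placements: (rows-1) * cols = 6 * 5 = 30
Right (horizontal) placements: rows * (cols-1) = 7 * 4 = 28
Advantage = Left - Right = 30 - 28 = 2

2


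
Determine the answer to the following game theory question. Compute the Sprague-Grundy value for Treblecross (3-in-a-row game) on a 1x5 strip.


Treblecross: place X on empty cells; 3-in-a-row wins.
Playing within two cells of an existing X lets the opponent win at once, so sensible play treats the cells i-2..i+2 around each X as dead. The player left with no safe cell loses, so this is a normal-play take-away game on strips of safe cells.
Placing X at cell i (0-indexed) of a strip of k safe cells leaves independent strips of sizes max(0, i-2) and max(0, k-i-3). Hence G(k) = mex{ G(max(0,i-2)) XOR G(max(0,k-i-3)) : 0 <= i < k }, with G(0) = 0.
G(1): splits (0,0):0^0=0 -> mex({0}) = 1
G(2): splits (0,0):0^0=0 -> mex({0}) = 1
G(3): splits (0,0):0^0=0 -> mex({0}) = 1
G(4): splits (0,1):0^1=1 (0,0):0^0=0 -> mex({0, 1}) = 2
G(5): splits (0,2):0^1=1 (0,1):0^1=1 (0,0):0^0=0 -> mex({0, 1}) = 2
Therefore G(5) = 2.

2


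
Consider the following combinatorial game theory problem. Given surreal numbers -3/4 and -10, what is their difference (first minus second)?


x = -3/4, y = -10
Converting to common denominator: 4
x = -3/4, y = -40/4
x - y = -3/4 - -10 = 37/4

37/4


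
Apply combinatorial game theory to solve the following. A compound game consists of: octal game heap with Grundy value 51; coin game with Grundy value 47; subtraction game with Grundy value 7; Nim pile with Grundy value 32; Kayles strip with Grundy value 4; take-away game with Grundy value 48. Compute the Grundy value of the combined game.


By the Sprague-Grundy theorem, the Grundy value of a sum of games is the XOR of individual Grundy values.
octal game heap: Grundy value = 51. Running XOR: 0 XOR 51 = 51
coin game: Grundy value = 47. Running XOR: 51 XOR 47 = 28
subtraction game: Grundy value = 7. Running XOR: 28 XOR 7 = 27
Nim pile: Grundy value = 32. Running XOR: 27 XOR 32 = 59
Kayles strip: Grundy value = 4. Running XOR: 59 XOR 4 = 63
take-away game: Grundy value = 48. Running XOR: 63 XOR 48 = 15
The combined Grundy value is 15.

15


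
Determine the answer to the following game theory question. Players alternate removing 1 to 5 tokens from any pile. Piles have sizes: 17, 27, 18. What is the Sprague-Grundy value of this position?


Subtraction set: {1, 2, 3, 4, 5}
For this subtraction set, G(n) = n mod 6 (period = max + 1 = 6).
Pile 1 (size 17): G(17) = 17 mod 6 = 5
Pile 2 (size 27): G(27) = 27 mod 6 = 3
Pile 3 (size 18): G(18) = 18 mod 6 = 0
Total Grundy value = XOR of all: 5 XOR 3 XOR 0 = 6

6


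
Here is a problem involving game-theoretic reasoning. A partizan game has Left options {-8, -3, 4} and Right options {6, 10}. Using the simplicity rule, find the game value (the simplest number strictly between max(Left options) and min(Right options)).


Left options: {-8, -3, 4}, max = 4
Right options: {6, 10}, min = 6
All options are numbers and max(Left) < min(Right), so by the simplicity theorem the value is the simplest (earliest-born) number strictly between 4 and 6.
The only integer strictly between 4 and 6 is 5.
No non-integer in the interval can be simpler: if x is a non-integer in the interval, then floor(x) or ceil(x) also lies in the interval (the interval contains an integer), and both are proper prefixes of x's sign expansion, i.e. born earlier. So the game value is 5.
Game value = 5

5


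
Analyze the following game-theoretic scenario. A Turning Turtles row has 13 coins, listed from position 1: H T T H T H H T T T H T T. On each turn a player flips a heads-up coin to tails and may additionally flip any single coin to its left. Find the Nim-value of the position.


Coins: H T T H T H H T T T H T T
Key fact: a single head at position k behaves exactly like a Nim heap of size k (turning it to T and optionally flipping a coin at j < k corresponds to moving the heap from k to j, or to 0), and heads combine as a disjunctive sum (two heads at the same place would cancel, matching j XOR j = 0). So the Nim-value is the XOR of the 1-indexed positions of the heads.
Face-up positions (1-indexed): [1, 4, 6, 7, 11]
XOR 0 with 1: 0 XOR 1 = 1
XOR 1 with 4: 1 XOR 4 = 5
XOR 5 with 6: 5 XOR 6 = 3
XOR 3 with 7: 3 XOR 7 = 4
XOR 4 with 11: 4 XOR 11 = 15
Nim-value = 15

15


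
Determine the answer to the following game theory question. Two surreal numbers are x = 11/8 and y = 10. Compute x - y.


x = 11/8, y = 10
Converting to common denominator: 8
x = 11/8, y = 80/8
x - y = 11/8 - 10 = -69/8

-69/8


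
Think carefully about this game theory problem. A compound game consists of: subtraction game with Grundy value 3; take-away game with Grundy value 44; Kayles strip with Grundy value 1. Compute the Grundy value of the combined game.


By the Sprague-Grundy theorem, the Grundy value of a sum of games is the XOR of individual Grundy values.
subtraction game: Grundy value = 3. Running XOR: 0 XOR 3 = 3
take-away game: Grundy value = 44. Running XOR: 3 XOR 44 = 47
Kayles strip: Grundy value = 1. Running XOR: 47 XOR 1 = 46
The combined Grundy value is 46.

46


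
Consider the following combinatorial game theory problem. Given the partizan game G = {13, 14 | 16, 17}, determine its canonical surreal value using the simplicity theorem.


Left options: {13, 14}, max = 14
Right options: {16, 17}, min = 16
All options are numbers and max(Left) < min(Right), so by the simplicity theorem the value is the simplest (earliest-born) number strictly between 14 and 16.
The only integer strictly between 14 and 16 is 15.
No non-integer in the interval can be simpler: if x is a non-integer in the interval, then floor(x) or ceil(x) also lies in the interval (the interval contains an integer), and both are proper prefixes of x's sign expansion, i.e. born earlier. So the game value is 15.
Game value = 15

15


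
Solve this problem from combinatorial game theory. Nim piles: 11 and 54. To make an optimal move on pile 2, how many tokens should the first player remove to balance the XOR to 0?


Piles: 11 and 54
Current XOR: 11 XOR 54 = 61 (non-zero, so this is an N-position).
To make the XOR zero, we need to find a move that balances the piles.
For pile 2 (size 54): target = 54 XOR 61 = 11
We reduce pile 2 from 54 to 11.
Tokens removed: 54 - 11 = 43
Verification: 11 XOR 11 = 0

43


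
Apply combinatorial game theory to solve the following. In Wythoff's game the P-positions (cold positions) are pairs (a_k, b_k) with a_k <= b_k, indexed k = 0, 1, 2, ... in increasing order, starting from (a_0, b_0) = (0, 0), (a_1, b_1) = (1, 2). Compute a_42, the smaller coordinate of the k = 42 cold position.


By Wythoff's theorem, a_k = floor(k * phi) and b_k = floor(k * phi^2) = a_k + k, where phi = (1 + sqrt(5))/2 is the golden ratio.
phi = (1 + sqrt(5))/2 = 1.618034
k = 42
k * phi = 42 * 1.618034 = 67.957428
a_42 = floor(k * phi) = 67

67


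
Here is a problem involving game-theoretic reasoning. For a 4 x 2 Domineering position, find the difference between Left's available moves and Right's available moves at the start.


Board is 4 x 2 (rows x cols).
Left (vertical) placements: (rows-1) * cols = 3 * 2 = 6
Right (horizontal) placements: rows * (cols-1) = 4 * 1 = 4
Advantage = Left - Right = 6 - 4 = 2

2


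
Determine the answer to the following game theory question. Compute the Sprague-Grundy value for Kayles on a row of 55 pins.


Kayles: a move removes 1 or 2 adjacent pins from a contiguous row.
Removing pins from a row of k leaves two independent rows (a, b) with a + b = k - 1 (one pin) or a + b = k - 2 (two pins); an end removal gives a = 0.
By Sprague-Grundy, G(k) = mex{ G(a) XOR G(b) } over all these splits. G(0) = 0.
G(1): splits (0,0):0^0=0 -> mex({0}) = 1
G(2): splits (0,1):0^1=1 (0,0):0^0=0 -> mex({0, 1}) = 2
G(3): splits (0,2):0^2=2 (1,1):1^1=0 (0,1):0^1=1 -> mex({0, 1, 2}) = 3
G(4): splits (0,3):0^3=3 (1,2):1^2=3 (0,2):0^2=2 (1,1):1^1=0 -> mex({0, 2, 3}) = 1
G(5): splits (0,4):0^1=1 (1,3):1^3=2 (2,2):2^2=0 (0,3):0^3=3 (1,2):1^2=3 -> mex({0, 1, 2, 3}) = 4
G(6) = mex({0, 1, 2, 4}) = 3
G(7) = mex({0, 1, 3, 4, 5}) = 2
G(8) = mex({0, 2, 3, 5, 6}) = 1
G(9) = mex({0, 1, 2, 3, 6, 7}) = 4
G(10) = mex({0, 1, 3, 4, 5, 7}) = 2
G(11) = mex({0, 1, 2, 3, 4, 5}) = 6
G(12) = mex({0, 1, 2, 3, 5, 6, 7}) = 4
G(13) = mex({0, 2, 3, 4, 6, 7}) = 1
G(14) = mex({0, 1, 4, 5, 6, 7}) = 2
G(15) = mex({0, 1, 2, 3, 4, 5, 6}) = 7
G(16) = mex({0, 2, 3, 5, 6, 7}) = 1
G(17) = mex({0, 1, 2, 3, 5, 6, 7}) = 4
G(18) = mex({0, 1, 2, 4, 5, 6}) = 3
G(19) = mex({0, 1, 3, 4, 5, 7}) = 2
G(20) = mex({0, 2, 3, 4, 5, 6, 7}) = 1
G(21) = mex({0, 1, 2, 3, 5, 6, 7}) = 4
G(22) = mex({0, 1, 2, 3, 4, 5, 7}) = 6
G(23) = mex({0, 1, 2, 3, 4, 5, 6}) = 7
G(24) = mex({0, 1, 2, 3, 5, 6, 7}) = 4
G(25) = mex({0, 2, 3, 4, 6, 7}) = 1
G(26) = mex({0, 1, 3, 4, 5, 6, 7}) = 2
G(27) = mex({0, 1, 2, 3, 4, 5, 6, 7}) = 8
G(28) = mex({0, 1, 2, 3, 4, 6, 7, 8}) = 5
G(29) = mex({0, 1, 2, 3, 5, 6, 7, 8, 9}) = 4
G(30) = mex({0, 1, 2, 3, 4, 5, 6, 9, 10}) = 7
G(31) = mex({0, 1, 3, 4, 5, 7, 10, 11}) = 2
G(32) = mex({0, 2, 3, 4, 5, 6, 7, 9, 11}) = 1
G(33) = mex({0, 1, 2, 3, 4, 5, 6, 7, 9, 12}) = 8
G(34) = mex({0, 1, 2, 3, 4, 5, 7, 8, 11, 12}) = 6
G(35) = mex({0, 1, 2, 3, 4, 5, 6, 8, 9, 10, 11}) = 7
G(36) = mex({0, 1, 2, 3, 5, 6, 7, 9, 10}) = 4
G(37) = mex({0, 2, 3, 4, 6, 7, 9, 10, 11, 12}) = 1
G(38) = mex({0, 1, 3, 4, 5, 6, 7, 9, 10, 11, 12}) = 2
G(39) = mex({0, 1, 2, 4, 5, 6, 7, 9, 10, 12, 14}) = 3
G(40) = mex({0, 2, 3, 4, 6, 7, 11, 12, 14}) = 1
G(41) = mex({0, 1, 2, 3, 5, 6, 7, 9, 10, 11, 12}) = 4
G(42) = mex({0, 1, 2, 3, 4, 5, 6, 9, 10}) = 7
G(43) = mex({0, 1, 3, 4, 5, 7, 9, 10, 12, 15}) = 2
G(44) = mex({0, 2, 3, 4, 5, 6, 7, 9, 10, 12, 15}) = 1
G(45) = mex({0, 1, 2, 3, 4, 5, 6, 7, 9, 10, 12, 14}) = 8
G(46) = mex({0, 1, 3, 4, 5, 7, 8, 11, 12, 14}) = 2
G(47) = mex({0, 1, 2, 3, 4, 5, 6, 8, 9, 10, 11, 12}) = 7
G(48) = mex({0, 1, 2, 3, 5, 6, 7, 9, 10}) = 4
G(49) = mex({0, 2, 3, 4, 6, 7, 9, 10, 11, 12, 15}) = 1
G(50) = mex({0, 1, 4, 5, 6, 7, 9, 11, 12, 14, 15}) = 2
G(51) = mex({0, 1, 2, 3, 4, 5, 6, 7, 9, 12, 14, 15}) = 8
G(52) = mex({0, 2, 3, 4, 5, 6, 7, 8, 11, 12, 15}) = 1
G(53) = mex({0, 1, 2, 3, 5, 6, 7, 8, 9, 10, 11, 12}) = 4
G(54) = mex({0, 1, 2, 3, 4, 5, 6, 9, 10}) = 7
G(55) = mex({0, 1, 3, 4, 5, 7, 9, 10, 11, 12}) = 2
Therefore G(55) = 2.

2


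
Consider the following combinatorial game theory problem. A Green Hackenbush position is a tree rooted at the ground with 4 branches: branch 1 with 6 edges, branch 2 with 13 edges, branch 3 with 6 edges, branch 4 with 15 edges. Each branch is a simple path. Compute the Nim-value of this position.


The tree has 4 branches from the ground vertex.
In Green Hackenbush, the Nim-value of a simple path of length k is k.
Branch 1: length 6, Nim-value = 6
Branch 2: length 13, Nim-value = 13
Branch 3: length 6, Nim-value = 6
Branch 4: length 15, Nim-value = 15
Total Nim-value = XOR of all branch values:
0 XOR 6 = 6
6 XOR 13 = 11
11 XOR 6 = 13
13 XOR 15 = 2
Nim-value of the tree = 2

2


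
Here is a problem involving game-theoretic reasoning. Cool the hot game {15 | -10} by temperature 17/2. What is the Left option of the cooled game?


Original game: {15 | -10} (a switch {a | b} with a > b).
Cooling by t (for t below the temperature (a - b)/2 = 25/2) taxes each move by t: {a | b} cooled by t is {a - t | b + t}.
Cooling amount: t = 17/2
Cooled Left option: 15 - 17/2 = 13/2
Cooled Right option: -10 + 17/2 = -3/2
Cooled game: {13/2 | -3/2}
Left option = 13/2

13/2


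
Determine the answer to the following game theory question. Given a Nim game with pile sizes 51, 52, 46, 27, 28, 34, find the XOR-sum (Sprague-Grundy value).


We need the XOR (exclusive or) of all pile sizes.
After XOR-ing pile 1 (size 51): 0 XOR 51 = 51
After XOR-ing pile 2 (size 52): 51 XOR 52 = 7
After XOR-ing pile 3 (size 46): 7 XOR 46 = 41
After XOR-ing pile 4 (size 27): 41 XOR 27 = 50
After XOR-ing pile 5 (size 28): 50 XOR 28 = 46
After XOR-ing pile 6 (size 34): 46 XOR 34 = 12
The Nim-value of this position is 12.

12


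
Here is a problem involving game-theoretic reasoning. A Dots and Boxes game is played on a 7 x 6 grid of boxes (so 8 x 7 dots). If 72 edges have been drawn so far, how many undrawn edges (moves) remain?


Grid: 7 x 6 boxes, i.e. 8 rows and 7 columns of dots.
Horizontal edges: (rows + 1) * cols = 8 * 6 = 48
Vertical edges: rows * (cols + 1) = 7 * 7 = 49
Total edges: 48 + 49 = 97
Edges drawn: 72
Remaining: 97 - 72 = 25

25


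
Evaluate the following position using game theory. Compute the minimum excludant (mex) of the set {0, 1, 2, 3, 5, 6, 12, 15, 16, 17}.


Set = {0, 1, 2, 3, 5, 6, 12, 15, 16, 17}
0 is in the set.
1 is in the set.
2 is in the set.
3 is in the set.
4 is NOT in the set. This is the mex.
mex = 4

4


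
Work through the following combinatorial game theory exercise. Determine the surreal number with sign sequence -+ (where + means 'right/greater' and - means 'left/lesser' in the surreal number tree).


Sign expansion: -+
Rule: track bounds (lo, hi), initially (-inf, +inf). On '+', the current value becomes lo and we move to the simplest number in (value, hi): value + 1 if hi = +inf, otherwise the midpoint (value + hi)/2. On '-', the current value becomes hi and we move to value - 1 if lo = -inf, otherwise the midpoint (lo + value)/2.
Start at 0.
Step 1: sign = -, move left. Bounds: (-inf, 0). Value = -1
Step 2: sign = +, move right. Bounds: (-1, 0). Value = -1/2
The surreal number with sign expansion -+ is -1/2.

-1/2


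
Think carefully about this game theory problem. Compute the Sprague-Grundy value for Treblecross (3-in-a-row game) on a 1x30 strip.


Treblecross: place X on empty cells; 3-in-a-row wins.
Playing within two cells of an existing X lets the opponent win at once, so sensible play treats the cells i-2..i+2 around each X as dead. The player left with no safe cell loses, so this is a normal-play take-away game on strips of safe cells.
Placing X at cell i (0-indexed) of a strip of k safe cells leaves independent strips of sizes max(0, i-2) and max(0, k-i-3). Hence G(k) = mex{ G(max(0,i-2)) XOR G(max(0,k-i-3)) : 0 <= i < k }, with G(0) = 0.
G(1): splits (0,0):0^0=0 -> mex({0}) = 1
G(2): splits (0,0):0^0=0 -> mex({0}) = 1
G(3): splits (0,0):0^0=0 -> mex({0}) = 1
G(4): splits (0,1):0^1=1 (0,0):0^0=0 -> mex({0, 1}) = 2
G(5): splits (0,2):0^1=1 (0,1):0^1=1 (0,0):0^0=0 -> mex({0, 1}) = 2
G(6) = mex({1}) = 0
G(7) = mex({0, 1, 2}) = 3
G(8) = mex({0, 1, 2}) = 3
G(9) = mex({0, 2}) = 1
G(10) = mex({0, 2, 3}) = 1
G(11) = mex({0, 3}) = 1
G(12) = mex({1, 3}) = 0
G(13) = mex({0, 1, 2, 3}) = 4
G(14) = mex({0, 1, 2}) = 3
G(15) = mex({0, 1, 2}) = 3
G(16) = mex({0, 1, 2, 4}) = 3
G(17) = mex({0, 1, 3, 4}) = 2
G(18) = mex({0, 1, 3, 4}) = 2
G(19) = mex({0, 1, 3, 5}) = 2
G(20) = mex({0, 1, 2, 3, 5}) = 4
G(21) = mex({0, 1, 2, 3, 5}) = 4
G(22) = mex({1, 2, 6}) = 0
G(23) = mex({0, 1, 2, 3, 4, 6}) = 5
G(24) = mex({0, 1, 2, 3, 4}) = 5
G(25) = mex({0, 1, 3, 4, 7}) = 2
G(26) = mex({0, 1, 3, 4, 5, 7}) = 2
G(27) = mex({0, 1, 3, 5}) = 2
G(28) = mex({0, 1, 2, 5}) = 3
G(29) = mex({0, 1, 2, 4, 5, 6}) = 3
G(30) = mex({1, 2, 4, 6}) = 0
Therefore G(30) = 0.

0


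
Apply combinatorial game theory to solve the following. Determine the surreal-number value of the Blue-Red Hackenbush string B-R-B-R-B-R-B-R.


Edges (from ground): B-R-B-R-B-R-B-R
By Berlekamp's sign-expansion rule, a Blue-Red Hackenbush stalk has the value of the surreal number whose sign sequence is the edge sequence with B -> + and R -> -.
Sign sequence: +-+-+-+-
Trace the sign expansion in the surreal number tree, starting from 0:
Edge 1: B (sign +) -> bounds (0, +inf), value = 1
Edge 2: R (sign -) -> bounds (0, 1), value = 1/2
Edge 3: B (sign +) -> bounds (1/2, 1), value = 3/4
Edge 4: R (sign -) -> bounds (1/2, 3/4), value = 5/8
Edge 5: B (sign +) -> bounds (5/8, 3/4), value = 11/16
Edge 6: R (sign -) -> bounds (5/8, 11/16), value = 21/32
Edge 7: B (sign +) -> bounds (21/32, 11/16), value = 43/64
Edge 8: R (sign -) -> bounds (21/32, 43/64), value = 85/128
Game value = 85/128

85/128


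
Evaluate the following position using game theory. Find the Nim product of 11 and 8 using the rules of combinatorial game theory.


Nim multiplication is bilinear over XOR: (u XOR v) * w = (u*w) XOR (v*w).
So we split each operand into its bit components and XOR the pairwise Nim products.
11 = 1 + 2 + 8 (as XOR of powers of 2).
8 = 8 (as XOR of powers of 2).
Using the standard Nim-product table on single bits:
  2*2 = 3,   2*4 = 8,   2*8 = 12,
  4*4 = 6,   4*8 = 11,  8*8 = 13,
and  1*x = x (identity), k*l = l*k (commutative).
Pairwise Nim products:
  1 * 8 = 8
  2 * 8 = 12
  8 * 8 = 13
XOR them: 8 XOR 12 XOR 13 = 9.
Result: 11 * 8 = 9 (in Nim).

9


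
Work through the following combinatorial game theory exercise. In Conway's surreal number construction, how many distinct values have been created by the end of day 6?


Day 0: {|} = 0 is born. Count = 1.
Day n: the number of surreal numbers born by day n is 2^(n+1) - 1.
By day 0: 2^1 - 1 = 1
By day 1: 2^2 - 1 = 3
By day 2: 2^3 - 1 = 7
By day 3: 2^4 - 1 = 15
By day 4: 2^5 - 1 = 31
By day 5: 2^6 - 1 = 63
By day 6: 2^7 - 1 = 127
By day 6: 127 surreal numbers.

127


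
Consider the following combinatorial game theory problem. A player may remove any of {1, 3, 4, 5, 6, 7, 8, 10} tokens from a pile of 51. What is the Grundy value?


The subtraction set is S = {1, 3, 4, 5, 6, 7, 8, 10}.
G(k) = mex{ G(k - s) : s in S, s <= k }. We compute iteratively: G(0) = 0.
G(1) = mex({0}) = 1
G(2) = mex({1}) = 0
G(3) = mex({0}) = 1
G(4) = mex({0, 1}) = 2
G(5) = mex({0, 1, 2}) = 3
G(6) = mex({0, 1, 3}) = 2
G(7) = mex({0, 1, 2}) = 3
G(8) = mex({0, 1, 2, 3}) = 4
G(9) = mex({0, 1, 2, 3, 4}) = 5
G(10) = mex({0, 1, 2, 3, 5}) = 4
G(11) = mex({1, 2, 3, 4}) = 0
G(12) = mex({0, 2, 3, 4, 5}) = 1
G(13) = mex({1, 2, 3, 4, 5}) = 0
G(14) = mex({0, 2, 3, 4, 5}) = 1
G(15) = mex({0, 1, 3, 4, 5}) = 2
G(16) = mex({0, 1, 2, 4, 5}) = 3
G(17) = mex({0, 1, 3, 4, 5}) = 2
G(18) = mex({0, 1, 2, 4}) = 3
G(19) = mex({0, 1, 2, 3, 5}) = 4
G(20) = mex({0, 1, 2, 3, 4}) = 5
Observe that G(11)..G(20) = 0, 1, 0, 1, 2, 3, 2, 3, 4, 5 repeats G(0)..G(9) = 0, 1, 0, 1, 2, 3, 2, 3, 4, 5.
For k >= max(S) = 10, G(k) is determined by the previous 10 values G(k-10)..G(k-1); a window of 10 consecutive values has recurred shifted by 11, so by induction G(k + 11) = G(k) for all k >= 0: the sequence is periodic from the start with period 11.
One period: G(0..10) = 0, 1, 0, 1, 2, 3, 2, 3, 4, 5, 4.
51 mod 11 = 7, so G(51) = G(7) = 3.

3


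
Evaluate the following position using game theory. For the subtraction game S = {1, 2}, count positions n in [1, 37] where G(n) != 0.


Subtraction set S = {1, 2}, so G(n) = n mod 3.
G(n) = 0 when n is a multiple of 3.
Multiples of 3 in [1, 37]: 12
N-positions (nonzero Grundy) = 37 - 12 = 25

25


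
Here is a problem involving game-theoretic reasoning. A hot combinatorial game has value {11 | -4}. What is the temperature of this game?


The game is {11 | -4}, a switch {a | b} with numbers a > b.
Cooling {a | b} by t gives {a - t | b + t}, which stops being hot when a - t = b + t, i.e. at t = (a - b)/2. So the temperature of a switch is (a - b)/2.
Temperature = (Left option - Right option) / 2
= (11 - (-4)) / 2
= 15 / 2
= 15/2

15/2


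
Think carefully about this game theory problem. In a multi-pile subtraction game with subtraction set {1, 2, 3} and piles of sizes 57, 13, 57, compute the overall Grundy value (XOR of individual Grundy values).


Subtraction set: {1, 2, 3}
For this subtraction set, G(n) = n mod 4 (period = max + 1 = 4).
Pile 1 (size 57): G(57) = 57 mod 4 = 1
Pile 2 (size 13): G(13) = 13 mod 4 = 1
Pile 3 (size 57): G(57) = 57 mod 4 = 1
Total Grundy value = XOR of all: 1 XOR 1 XOR 1 = 1

1


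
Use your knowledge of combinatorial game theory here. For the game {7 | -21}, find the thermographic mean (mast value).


Game = {7 | -21}, a switch {a | b} with numbers a > b.
Its thermograph has left wall a - t and right wall b + t, which meet at t = (a - b)/2, where both equal (a + b)/2. So the mast (mean value) is at (a + b)/2.
Mean = (7 + (-21))/2 = -14/2 = -7

-7


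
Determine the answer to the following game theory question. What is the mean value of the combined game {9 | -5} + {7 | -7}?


G1 = {9 | -5}, G2 = {7 | -7}
Each is a switch {a | b} with numbers a > b; its mean value is (a + b)/2, and mean value is additive over game sums: m(G1 + G2) = m(G1) + m(G2).
Mean of G1 = (9 + (-5))/2 = 4/2 = 2
Mean of G2 = (7 + (-7))/2 = 0/2 = 0
Mean of G1 + G2 = 2 + 0 = 2

2


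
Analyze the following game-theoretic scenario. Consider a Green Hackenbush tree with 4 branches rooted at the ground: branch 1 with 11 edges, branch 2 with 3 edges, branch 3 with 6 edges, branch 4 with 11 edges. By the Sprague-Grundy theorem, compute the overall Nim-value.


The tree has 4 branches from the ground vertex.
In Green Hackenbush, the Nim-value of a simple path of length k is k.
Branch 1: length 11, Nim-value = 11
Branch 2: length 3, Nim-value = 3
Branch 3: length 6, Nim-value = 6
Branch 4: length 11, Nim-value = 11
Total Nim-value = XOR of all branch values:
0 XOR 11 = 11
11 XOR 3 = 8
8 XOR 6 = 14
14 XOR 11 = 5
Nim-value of the tree = 5

5


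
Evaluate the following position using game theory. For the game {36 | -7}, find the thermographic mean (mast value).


Game = {36 | -7}, a switch {a | b} with numbers a > b.
Its thermograph has left wall a - t and right wall b + t, which meet at t = (a - b)/2, where both equal (a + b)/2. So the mast (mean value) is at (a + b)/2.
Mean = (36 + (-7))/2 = 29/2 = 29/2

29/2


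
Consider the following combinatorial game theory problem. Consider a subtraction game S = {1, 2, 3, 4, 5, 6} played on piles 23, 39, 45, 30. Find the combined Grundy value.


Subtraction set: {1, 2, 3, 4, 5, 6}
For this subtraction set, G(n) = n mod 7 (period = max + 1 = 7).
Pile 1 (size 23): G(23) = 23 mod 7 = 2
Pile 2 (size 39): G(39) = 39 mod 7 = 4
Pile 3 (size 45): G(45) = 45 mod 7 = 3
Pile 4 (size 30): G(30) = 30 mod 7 = 2
Total Grundy value = XOR of all: 2 XOR 4 XOR 3 XOR 2 = 7

7


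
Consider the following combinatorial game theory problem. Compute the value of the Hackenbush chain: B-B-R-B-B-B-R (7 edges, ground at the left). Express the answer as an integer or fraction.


Edges (from ground): B-B-R-B-B-B-R
By Berlekamp's sign-expansion rule, a Blue-Red Hackenbush stalk has the value of the surreal number whose sign sequence is the edge sequence with B -> + and R -> -.
Sign sequence: ++-+++-
Trace the sign expansion in the surreal number tree, starting from 0:
Edge 1: B (sign +) -> bounds (0, +inf), value = 1
Edge 2: B (sign +) -> bounds (1, +inf), value = 2
Edge 3: R (sign -) -> bounds (1, 2), value = 3/2
Edge 4: B (sign +) -> bounds (3/2, 2), value = 7/4
Edge 5: B (sign +) -> bounds (7/4, 2), value = 15/8
Edge 6: B (sign +) -> bounds (15/8, 2), value = 31/16
Edge 7: R (sign -) -> bounds (15/8, 31/16), value = 61/32
Game value = 61/32

61/32


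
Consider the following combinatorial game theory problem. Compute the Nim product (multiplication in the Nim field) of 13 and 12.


Nim multiplication is bilinear over XOR: (u XOR v) * w = (u*w) XOR (v*w).
So we split each operand into its bit components and XOR the pairwise Nim products.
13 = 1 + 4 + 8 (as XOR of powers of 2).
12 = 4 + 8 (as XOR of powers of 2).
Using the standard Nim-product table on single bits:
  2*2 = 3,   2*4 = 8,   2*8 = 12,
  4*4 = 6,   4*8 = 11,  8*8 = 13,
and  1*x = x (identity), k*l = l*k (commutative).
Pairwise Nim products:
  1 * 4 = 4
  1 * 8 = 8
  4 * 4 = 6
  4 * 8 = 11
  8 * 4 = 11
  8 * 8 = 13
XOR them: 4 XOR 8 XOR 6 XOR 11 XOR 11 XOR 13 = 7.
Result: 13 * 12 = 7 (in Nim).

7


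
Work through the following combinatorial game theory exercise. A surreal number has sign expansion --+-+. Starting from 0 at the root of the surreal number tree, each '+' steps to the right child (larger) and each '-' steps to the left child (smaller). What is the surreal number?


Sign expansion: --+-+
Rule: track bounds (lo, hi), initially (-inf, +inf). On '+', the current value becomes lo and we move to the simplest number in (value, hi): value + 1 if hi = +inf, otherwise the midpoint (value + hi)/2. On '-', the current value becomes hi and we move to value - 1 if lo = -inf, otherwise the midpoint (lo + value)/2.
Start at 0.
Step 1: sign = -, move left. Bounds: (-inf, 0). Value = -1
Step 2: sign = -, move left. Bounds: (-inf, -1). Value = -2
Step 3: sign = +, move right. Bounds: (-2, -1). Value = -3/2
Step 4: sign = -, move left. Bounds: (-2, -3/2). Value = -7/4
Step 5: sign = +, move right. Bounds: (-7/4, -3/2). Value = -13/8
The surreal number with sign expansion --+-+ is -13/8.

-13/8


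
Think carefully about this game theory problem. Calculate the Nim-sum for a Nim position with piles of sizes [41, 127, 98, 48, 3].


We need the XOR (exclusive or) of all pile sizes.
After XOR-ing pile 1 (size 41): 0 XOR 41 = 41
After XOR-ing pile 2 (size 127): 41 XOR 127 = 86
After XOR-ing pile 3 (size 98): 86 XOR 98 = 52
After XOR-ing pile 4 (size 48): 52 XOR 48 = 4
After XOR-ing pile 5 (size 3): 4 XOR 3 = 7
The Nim-value of this position is 7.

7


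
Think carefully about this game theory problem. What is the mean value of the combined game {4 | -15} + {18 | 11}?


G1 = {4 | -15}, G2 = {18 | 11}
Each is a switch {a | b} with numbers a > b; its mean value is (a + b)/2, and mean value is additive over game sums: m(G1 + G2) = m(G1) + m(G2).
Mean of G1 = (4 + (-15))/2 = -11/2 = -11/2
Mean of G2 = (18 + (11))/2 = 29/2 = 29/2
Mean of G1 + G2 = -11/2 + 29/2 = 9

9


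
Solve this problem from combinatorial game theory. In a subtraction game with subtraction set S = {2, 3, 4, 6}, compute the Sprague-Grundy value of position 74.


The subtraction set is S = {2, 3, 4, 6}.
G(k) = mex{ G(k - s) : s in S, s <= k }. We compute iteratively: G(0) = 0.
G(1) = mex({}) = 0
G(2) = mex({0}) = 1
G(3) = mex({0}) = 1
G(4) = mex({0, 1}) = 2
G(5) = mex({0, 1}) = 2
G(6) = mex({0, 1, 2}) = 3
G(7) = mex({0, 1, 2}) = 3
G(8) = mex({1, 2, 3}) = 0
G(9) = mex({1, 2, 3}) = 0
G(10) = mex({0, 2, 3}) = 1
G(11) = mex({0, 2, 3}) = 1
G(12) = mex({0, 1, 3}) = 2
G(13) = mex({0, 1, 3}) = 2
Observe that G(8)..G(13) = 0, 0, 1, 1, 2, 2 repeats G(0)..G(5) = 0, 0, 1, 1, 2, 2.
For k >= max(S) = 6, G(k) is determined by the previous 6 values G(k-6)..G(k-1); a window of 6 consecutive values has recurred shifted by 8, so by induction G(k + 8) = G(k) for all k >= 0: the sequence is periodic from the start with period 8.
One period: G(0..7) = 0, 0, 1, 1, 2, 2, 3, 3.
74 mod 8 = 2, so G(74) = G(2) = 1.

1


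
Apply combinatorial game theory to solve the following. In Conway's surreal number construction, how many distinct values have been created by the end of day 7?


Day 0: {|} = 0 is born. Count = 1.
Day n: the number of surreal numbers born by day n is 2^(n+1) - 1.
By day 0: 2^1 - 1 = 1
By day 1: 2^2 - 1 = 3
By day 2: 2^3 - 1 = 7
By day 3: 2^4 - 1 = 15
By day 4: 2^5 - 1 = 31
By day 5: 2^6 - 1 = 63
By day 6: 2^7 - 1 = 127
By day 7: 2^8 - 1 = 255
By day 7: 255 surreal numbers.

255


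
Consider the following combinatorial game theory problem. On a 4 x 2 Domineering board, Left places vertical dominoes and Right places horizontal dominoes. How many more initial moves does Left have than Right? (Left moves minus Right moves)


Board is 4 x 2 (rows x cols).
Left (vertical) placements: (rows-1) * cols = 3 * 2 = 6
Right (horizontal) placements: rows * (cols-1) = 4 * 1 = 4
Advantage = Left - Right = 6 - 4 = 2

2


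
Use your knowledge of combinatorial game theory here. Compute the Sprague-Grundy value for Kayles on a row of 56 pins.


Kayles: a move removes 1 or 2 adjacent pins from a contiguous row.
Removing pins from a row of k leaves two independent rows (a, b) with a + b = k - 1 (one pin) or a + b = k - 2 (two pins); an end removal gives a = 0.
By Sprague-Grundy, G(k) = mex{ G(a) XOR G(b) } over all these splits. G(0) = 0.
G(1): splits (0,0):0^0=0 -> mex({0}) = 1
G(2): splits (0,1):0^1=1 (0,0):0^0=0 -> mex({0, 1}) = 2
G(3): splits (0,2):0^2=2 (1,1):1^1=0 (0,1):0^1=1 -> mex({0, 1, 2}) = 3
G(4): splits (0,3):0^3=3 (1,2):1^2=3 (0,2):0^2=2 (1,1):1^1=0 -> mex({0, 2, 3}) = 1
G(5): splits (0,4):0^1=1 (1,3):1^3=2 (2,2):2^2=0 (0,3):0^3=3 (1,2):1^2=3 -> mex({0, 1, 2, 3}) = 4
G(6) = mex({0, 1, 2, 4}) = 3
G(7) = mex({0, 1, 3, 4, 5}) = 2
G(8) = mex({0, 2, 3, 5, 6}) = 1
G(9) = mex({0, 1, 2, 3, 6, 7}) = 4
G(10) = mex({0, 1, 3, 4, 5, 7}) = 2
G(11) = mex({0, 1, 2, 3, 4, 5}) = 6
G(12) = mex({0, 1, 2, 3, 5, 6, 7}) = 4
G(13) = mex({0, 2, 3, 4, 6, 7}) = 1
G(14) = mex({0, 1, 4, 5, 6, 7}) = 2
G(15) = mex({0, 1, 2, 3, 4, 5, 6}) = 7
G(16) = mex({0, 2, 3, 5, 6, 7}) = 1
G(17) = mex({0, 1, 2, 3, 5, 6, 7}) = 4
G(18) = mex({0, 1, 2, 4, 5, 6}) = 3
G(19) = mex({0, 1, 3, 4, 5, 7}) = 2
G(20) = mex({0, 2, 3, 4, 5, 6, 7}) = 1
G(21) = mex({0, 1, 2, 3, 5, 6, 7}) = 4
G(22) = mex({0, 1, 2, 3, 4, 5, 7}) = 6
G(23) = mex({0, 1, 2, 3, 4, 5, 6}) = 7
G(24) = mex({0, 1, 2, 3, 5, 6, 7}) = 4
G(25) = mex({0, 2, 3, 4, 6, 7}) = 1
G(26) = mex({0, 1, 3, 4, 5, 6, 7}) = 2
G(27) = mex({0, 1, 2, 3, 4, 5, 6, 7}) = 8
G(28) = mex({0, 1, 2, 3, 4, 6, 7, 8}) = 5
G(29) = mex({0, 1, 2, 3, 5, 6, 7, 8, 9}) = 4
G(30) = mex({0, 1, 2, 3, 4, 5, 6, 9, 10}) = 7
G(31) = mex({0, 1, 3, 4, 5, 7, 10, 11}) = 2
G(32) = mex({0, 2, 3, 4, 5, 6, 7, 9, 11}) = 1
G(33) = mex({0, 1, 2, 3, 4, 5, 6, 7, 9, 12}) = 8
G(34) = mex({0, 1, 2, 3, 4, 5, 7, 8, 11, 12}) = 6
G(35) = mex({0, 1, 2, 3, 4, 5, 6, 8, 9, 10, 11}) = 7
G(36) = mex({0, 1, 2, 3, 5, 6, 7, 9, 10}) = 4
G(37) = mex({0, 2, 3, 4, 6, 7, 9, 10, 11, 12}) = 1
G(38) = mex({0, 1, 3, 4, 5, 6, 7, 9, 10, 11, 12}) = 2
G(39) = mex({0, 1, 2, 4, 5, 6, 7, 9, 10, 12, 14}) = 3
G(40) = mex({0, 2, 3, 4, 6, 7, 11, 12, 14}) = 1
G(41) = mex({0, 1, 2, 3, 5, 6, 7, 9, 10, 11, 12}) = 4
G(42) = mex({0, 1, 2, 3, 4, 5, 6, 9, 10}) = 7
G(43) = mex({0, 1, 3, 4, 5, 7, 9, 10, 12, 15}) = 2
G(44) = mex({0, 2, 3, 4, 5, 6, 7, 9, 10, 12, 15}) = 1
G(45) = mex({0, 1, 2, 3, 4, 5, 6, 7, 9, 10, 12, 14}) = 8
G(46) = mex({0, 1, 3, 4, 5, 7, 8, 11, 12, 14}) = 2
G(47) = mex({0, 1, 2, 3, 4, 5, 6, 8, 9, 10, 11, 12}) = 7
G(48) = mex({0, 1, 2, 3, 5, 6, 7, 9, 10}) = 4
G(49) = mex({0, 2, 3, 4, 6, 7, 9, 10, 11, 12, 15}) = 1
G(50) = mex({0, 1, 4, 5, 6, 7, 9, 11, 12, 14, 15}) = 2
G(51) = mex({0, 1, 2, 3, 4, 5, 6, 7, 9, 12, 14, 15}) = 8
G(52) = mex({0, 2, 3, 4, 5, 6, 7, 8, 11, 12, 15}) = 1
G(53) = mex({0, 1, 2, 3, 5, 6, 7, 8, 9, 10, 11, 12}) = 4
G(54) = mex({0, 1, 2, 3, 4, 5, 6, 9, 10}) = 7
G(55) = mex({0, 1, 3, 4, 5, 7, 9, 10, 11, 12}) = 2
G(56) = mex({0, 2, 3, 4, 5, 6, 7, 9, 10, 11, 12, 13, 14}) = 1
Therefore G(56) = 1.

1


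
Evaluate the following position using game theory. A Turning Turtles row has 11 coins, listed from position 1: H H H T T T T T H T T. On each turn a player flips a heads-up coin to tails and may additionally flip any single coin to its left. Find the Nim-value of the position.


Coins: H H H T T T T T H T T
Key fact: a single head at position k behaves exactly like a Nim heap of size k (turning it to T and optionally flipping a coin at j < k corresponds to moving the heap from k to j, or to 0), and heads combine as a disjunctive sum (two heads at the same place would cancel, matching j XOR j = 0). So the Nim-value is the XOR of the 1-indexed positions of the heads.
Face-up positions (1-indexed): [1, 2, 3, 9]
XOR 0 with 1: 0 XOR 1 = 1
XOR 1 with 2: 1 XOR 2 = 3
XOR 3 with 3: 3 XOR 3 = 0
XOR 0 with 9: 0 XOR 9 = 9
Nim-value = 9

9


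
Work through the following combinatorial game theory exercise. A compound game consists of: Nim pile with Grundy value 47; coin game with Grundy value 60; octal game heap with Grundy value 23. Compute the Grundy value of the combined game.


By the Sprague-Grundy theorem, the Grundy value of a sum of games is the XOR of individual Grundy values.
Nim pile: Grundy value = 47. Running XOR: 0 XOR 47 = 47
coin game: Grundy value = 60. Running XOR: 47 XOR 60 = 19
octal game heap: Grundy value = 23. Running XOR: 19 XOR 23 = 4
The combined Grundy value is 4.

4


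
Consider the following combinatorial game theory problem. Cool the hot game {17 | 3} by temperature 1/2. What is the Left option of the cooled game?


Original game: {17 | 3} (a switch {a | b} with a > b).
Cooling by t (for t below the temperature (a - b)/2 = 7) taxes each move by t: {a | b} cooled by t is {a - t | b + t}.
Cooling amount: t = 1/2
Cooled Left option: 17 - 1/2 = 33/2
Cooled Right option: 3 + 1/2 = 7/2
Cooled game: {33/2 | 7/2}
Left option = 33/2

33/2


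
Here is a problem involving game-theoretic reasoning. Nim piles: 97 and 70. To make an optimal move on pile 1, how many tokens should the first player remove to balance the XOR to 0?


Piles: 97 and 70
Current XOR: 97 XOR 70 = 39 (non-zero, so this is an N-position).
To make the XOR zero, we need to find a move that balances the piles.
For pile 1 (size 97): target = 97 XOR 39 = 70
We reduce pile 1 from 97 to 70.
Tokens removed: 97 - 70 = 27
Verification: 70 XOR 70 = 0

27


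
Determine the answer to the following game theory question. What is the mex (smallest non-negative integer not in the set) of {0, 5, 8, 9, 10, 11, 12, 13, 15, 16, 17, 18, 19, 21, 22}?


Set = {0, 5, 8, 9, 10, 11, 12, 13, 15, 16, 17, 18, 19, 21, 22}
0 is in the set.
1 is NOT in the set. This is the mex.
mex = 1

1


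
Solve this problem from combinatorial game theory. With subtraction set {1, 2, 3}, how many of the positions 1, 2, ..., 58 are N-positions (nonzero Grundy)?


Subtraction set S = {1, 2, 3}, so G(n) = n mod 4.
G(n) = 0 when n is a multiple of 4.
Multiples of 4 in [1, 58]: 14
N-positions (nonzero Grundy) = 58 - 14 = 44

44


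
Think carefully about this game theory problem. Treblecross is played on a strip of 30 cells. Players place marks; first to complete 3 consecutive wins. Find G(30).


Treblecross: place X on empty cells; 3-in-a-row wins.
Playing within two cells of an existing X lets the opponent win at once, so sensible play treats the cells i-2..i+2 around each X as dead. The player left with no safe cell loses, so this is a normal-play take-away game on strips of safe cells.
Placing X at cell i (0-indexed) of a strip of k safe cells leaves independent strips of sizes max(0, i-2) and max(0, k-i-3). Hence G(k) = mex{ G(max(0,i-2)) XOR G(max(0,k-i-3)) : 0 <= i < k }, with G(0) = 0.
G(1): splits (0,0):0^0=0 -> mex({0}) = 1
G(2): splits (0,0):0^0=0 -> mex({0}) = 1
G(3): splits (0,0):0^0=0 -> mex({0}) = 1
G(4): splits (0,1):0^1=1 (0,0):0^0=0 -> mex({0, 1}) = 2
G(5): splits (0,2):0^1=1 (0,1):0^1=1 (0,0):0^0=0 -> mex({0, 1}) = 2
G(6) = mex({1}) = 0
G(7) = mex({0, 1, 2}) = 3
G(8) = mex({0, 1, 2}) = 3
G(9) = mex({0, 2}) = 1
G(10) = mex({0, 2, 3}) = 1
G(11) = mex({0, 3}) = 1
G(12) = mex({1, 3}) = 0
G(13) = mex({0, 1, 2, 3}) = 4
G(14) = mex({0, 1, 2}) = 3
G(15) = mex({0, 1, 2}) = 3
G(16) = mex({0, 1, 2, 4}) = 3
G(17) = mex({0, 1, 3, 4}) = 2
G(18) = mex({0, 1, 3, 4}) = 2
G(19) = mex({0, 1, 3, 5}) = 2
G(20) = mex({0, 1, 2, 3, 5}) = 4
G(21) = mex({0, 1, 2, 3, 5}) = 4
G(22) = mex({1, 2, 6}) = 0
G(23) = mex({0, 1, 2, 3, 4, 6}) = 5
G(24) = mex({0, 1, 2, 3, 4}) = 5
G(25) = mex({0, 1, 3, 4, 7}) = 2
G(26) = mex({0, 1, 3, 4, 5, 7}) = 2
G(27) = mex({0, 1, 3, 5}) = 2
G(28) = mex({0, 1, 2, 5}) = 3
G(29) = mex({0, 1, 2, 4, 5, 6}) = 3
G(30) = mex({1, 2, 4, 6}) = 0
Therefore G(30) = 0.

0


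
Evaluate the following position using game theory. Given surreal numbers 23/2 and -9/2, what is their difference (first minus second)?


x = 23/2, y = -9/2
Converting to common denominator: 2
x = 23/2, y = -9/2
x - y = 23/2 - -9/2 = 16

16


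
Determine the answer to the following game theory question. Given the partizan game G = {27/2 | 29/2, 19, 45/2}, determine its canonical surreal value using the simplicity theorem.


Left options: {27/2}, max = 27/2
Right options: {29/2, 19, 45/2}, min = 29/2
All options are numbers and max(Left) < min(Right), so by the simplicity theorem the value is the simplest (earliest-born) number strictly between 27/2 and 29/2.
The only integer strictly between 27/2 and 29/2 is 14.
No non-integer in the interval can be simpler: if x is a non-integer in the interval, then floor(x) or ceil(x) also lies in the interval (the interval contains an integer), and both are proper prefixes of x's sign expansion, i.e. born earlier. So the game value is 14.
Game value = 14

14


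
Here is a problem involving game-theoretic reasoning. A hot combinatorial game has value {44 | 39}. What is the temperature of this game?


The game is {44 | 39}, a switch {a | b} with numbers a > b.
Cooling {a | b} by t gives {a - t | b + t}, which stops being hot when a - t = b + t, i.e. at t = (a - b)/2. So the temperature of a switch is (a - b)/2.
Temperature = (Left option - Right option) / 2
= (44 - (39)) / 2
= 5 / 2
= 5/2

5/2


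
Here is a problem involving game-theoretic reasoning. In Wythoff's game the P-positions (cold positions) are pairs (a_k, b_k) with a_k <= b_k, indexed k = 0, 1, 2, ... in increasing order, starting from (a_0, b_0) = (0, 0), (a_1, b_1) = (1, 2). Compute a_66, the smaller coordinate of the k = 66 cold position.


By Wythoff's theorem, a_k = floor(k * phi) and b_k = floor(k * phi^2) = a_k + k, where phi = (1 + sqrt(5))/2 is the golden ratio.
phi = (1 + sqrt(5))/2 = 1.618034
k = 66
k * phi = 66 * 1.618034 = 106.790243
a_66 = floor(k * phi) = 106

106


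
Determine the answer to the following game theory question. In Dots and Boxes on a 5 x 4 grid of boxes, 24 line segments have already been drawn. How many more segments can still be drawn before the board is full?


Grid: 5 x 4 boxes, i.e. 6 rows and 5 columns of dots.
Horizontal edges: (rows + 1) * cols = 6 * 4 = 24
Vertical edges: rows * (cols + 1) = 5 * 5 = 25
Total edges: 24 + 25 = 49
Edges drawn: 24
Remaining: 49 - 24 = 25

25


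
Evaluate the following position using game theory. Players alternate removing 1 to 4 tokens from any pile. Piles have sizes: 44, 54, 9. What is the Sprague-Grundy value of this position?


Subtraction set: {1, 2, 3, 4}
For this subtraction set, G(n) = n mod 5 (period = max + 1 = 5).
Pile 1 (size 44): G(44) = 44 mod 5 = 4
Pile 2 (size 54): G(54) = 54 mod 5 = 4
Pile 3 (size 9): G(9) = 9 mod 5 = 4
Total Grundy value = XOR of all: 4 XOR 4 XOR 4 = 4

4
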